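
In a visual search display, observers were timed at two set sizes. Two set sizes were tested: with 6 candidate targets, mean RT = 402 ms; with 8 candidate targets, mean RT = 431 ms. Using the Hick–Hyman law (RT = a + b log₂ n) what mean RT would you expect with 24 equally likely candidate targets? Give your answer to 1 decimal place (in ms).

541.7 ms

RT is linear in log₂ n, so two points fix the line:
  b = (431 − 402) / (log₂ 8 − log₂ 6) = 29 / (3 − 2.5850) = 69.873 ms/bit
  a = 402 − 69.873 × 2.5850 = 221.380 ms
Then RT(24) = 221.380 + 69.873 × log₂ 24 = 221.380 + 69.873 × 4.5850 ≈ 541.746 ms.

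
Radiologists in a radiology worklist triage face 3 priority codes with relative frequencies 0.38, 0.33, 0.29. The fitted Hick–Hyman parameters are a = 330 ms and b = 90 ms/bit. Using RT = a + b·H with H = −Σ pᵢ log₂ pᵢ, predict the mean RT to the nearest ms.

Entropy contributions −pᵢ log₂ pᵢ: 0.5305, 0.5278, 0.5179; sum H = 1.5762 bits.
RT = a + bH = 330 + 90·1.5762 = 471.86 ms.

472 ms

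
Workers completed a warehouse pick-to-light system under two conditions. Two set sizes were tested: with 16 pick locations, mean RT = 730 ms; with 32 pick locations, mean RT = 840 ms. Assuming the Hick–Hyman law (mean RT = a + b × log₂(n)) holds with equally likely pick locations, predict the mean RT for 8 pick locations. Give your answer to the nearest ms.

620 ms

Fit slope and intercept:
  b = (840 − 730) / (log₂ 32 − log₂ 16) = 110 / (5 − 4) = 110 ms/bit
  a = 730 − 110 × 4 = 290 ms
Then RT(8) = 290 + 110 × log₂ 8 = 290 + 110 × 3 ≈ 620.000 ms.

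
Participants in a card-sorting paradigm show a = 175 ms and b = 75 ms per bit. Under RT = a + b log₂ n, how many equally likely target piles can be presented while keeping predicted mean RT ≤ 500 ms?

Set 175 + 75·log₂ n ≤ 500 → log₂ n ≤ (500 − 175)/75 = 4.3333.
So n ≤ 2^4.3333 = 20.159; the largest integer n is 20.

20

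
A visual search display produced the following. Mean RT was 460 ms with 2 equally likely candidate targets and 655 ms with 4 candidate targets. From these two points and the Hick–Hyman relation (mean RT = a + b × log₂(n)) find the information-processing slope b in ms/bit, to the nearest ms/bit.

b = (RT₂ − RT₁)/(log₂ n₂ − log₂ n₁) = (655 − 460)/(2 − 1) = 195 ms/bit.

195 ms/bit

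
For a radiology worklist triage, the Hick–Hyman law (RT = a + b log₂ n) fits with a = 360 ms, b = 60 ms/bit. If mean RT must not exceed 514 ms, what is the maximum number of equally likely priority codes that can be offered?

5

Information budget: (514 − 360)/60 = 2.5667 bits, so n ≤ 2^2.5667 = 5.924 → at most 5.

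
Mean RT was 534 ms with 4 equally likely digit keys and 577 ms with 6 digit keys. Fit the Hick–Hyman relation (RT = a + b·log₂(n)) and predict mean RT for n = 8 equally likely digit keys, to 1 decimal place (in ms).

607.5 ms

With log₂ n on the abscissa the relation is linear; from the two conditions:
  b = (577 − 534) / (log₂ 6 − log₂ 4) = 43 / (2.5850 − 2) = 73.509 ms/bit
  a = 534 − 73.509 × 2 = 386.982 ms
Then RT(8) = 386.982 + 73.509 × log₂ 8 = 386.982 + 73.509 × 3 ≈ 607.509 ms.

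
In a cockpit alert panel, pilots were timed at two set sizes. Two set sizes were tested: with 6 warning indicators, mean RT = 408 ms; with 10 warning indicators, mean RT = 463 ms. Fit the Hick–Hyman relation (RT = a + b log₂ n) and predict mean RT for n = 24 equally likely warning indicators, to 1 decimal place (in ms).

Fit slope and intercept:
  b = (463 − 408) / (log₂ 10 − log₂ 6) = 55 / (3.3219 − 2.5850) = 74.630 ms/bit
  a = 408 − 74.630 × 2.5850 = 215.083 ms
Then RT(24) = 215.083 + 74.630 × log₂ 24 = 215.083 + 74.630 × 4.5850 ≈ 557.261 ms.

557.3 ms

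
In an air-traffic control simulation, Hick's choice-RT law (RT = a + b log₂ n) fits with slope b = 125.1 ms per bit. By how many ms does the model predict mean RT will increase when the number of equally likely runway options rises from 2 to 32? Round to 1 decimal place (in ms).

ΔRT = (a + b log₂ n₂) − (a + b log₂ n₁) = b·(log₂ n₂ − log₂ n₁).
log₂(32) − log₂(2) = log₂(32/2) = log₂(16) = 4.
ΔRT = 125.1 × 4.0000 = 500.400 ms.

500.4 ms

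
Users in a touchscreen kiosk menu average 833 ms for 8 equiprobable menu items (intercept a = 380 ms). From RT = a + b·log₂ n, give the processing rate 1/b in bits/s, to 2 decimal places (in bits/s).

6.62 bits/s

b = (833 − 380)/log₂ 8 = 453/3 = 151.000 ms per bit = 0.15100 s/bit; the reciprocal is 6.623 bits/s.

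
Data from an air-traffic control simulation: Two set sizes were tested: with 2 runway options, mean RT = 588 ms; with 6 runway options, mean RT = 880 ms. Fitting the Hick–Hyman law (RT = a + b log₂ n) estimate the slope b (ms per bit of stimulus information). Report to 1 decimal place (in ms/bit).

184.2 ms/bit

The slope on a log₂ axis is (880 − 588) / (2.5850 − 1) = 184.231 ms/bit.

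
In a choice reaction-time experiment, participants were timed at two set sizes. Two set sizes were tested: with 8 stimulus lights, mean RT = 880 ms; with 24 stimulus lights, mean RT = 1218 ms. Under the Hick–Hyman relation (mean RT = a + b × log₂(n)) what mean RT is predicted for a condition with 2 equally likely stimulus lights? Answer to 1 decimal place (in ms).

453.5 ms

Fit slope and intercept:
  b = (1218 − 880) / (log₂ 24 − log₂ 8) = 338 / (4.5850 − 3) = 213.254 ms/bit
  a = 880 − 213.254 × 3 = 240.237 ms
Then RT(2) = 240.237 + 213.254 × log₂ 2 = 240.237 + 213.254 × 1 ≈ 453.491 ms.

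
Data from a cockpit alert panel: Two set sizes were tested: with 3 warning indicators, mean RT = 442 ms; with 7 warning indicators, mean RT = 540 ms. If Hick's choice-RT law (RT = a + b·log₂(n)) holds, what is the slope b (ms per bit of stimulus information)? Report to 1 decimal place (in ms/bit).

Slope: b = (540 − 442) / (log₂ 7 − log₂ 3) = 98/1.2224 = 80.171 ms/bit.

80.2 ms/bit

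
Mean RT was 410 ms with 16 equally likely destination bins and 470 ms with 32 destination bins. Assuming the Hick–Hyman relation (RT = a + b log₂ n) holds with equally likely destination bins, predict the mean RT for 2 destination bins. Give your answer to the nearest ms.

230 ms

Solve the two-equation system in a and b:
  b = (470 − 410) / (log₂ 32 − log₂ 16) = 60 / (5 − 4) = 60 ms/bit
  a = 410 − 60 × 4 = 170 ms
Then RT(2) = 170 + 60 × log₂ 2 = 170 + 60 × 1 ≈ 230.000 ms.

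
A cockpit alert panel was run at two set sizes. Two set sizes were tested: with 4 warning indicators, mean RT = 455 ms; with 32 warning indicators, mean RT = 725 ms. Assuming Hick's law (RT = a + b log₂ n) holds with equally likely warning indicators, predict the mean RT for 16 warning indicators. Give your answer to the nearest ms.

635 ms

Fit slope and intercept:
  b = (725 − 455) / (log₂ 32 − log₂ 4) = 270 / (5 − 2) = 90 ms/bit
  a = 455 − 90 × 2 = 275 ms
Then RT(16) = 275 + 90 × log₂ 16 = 275 + 90 × 4 ≈ 635.000 ms.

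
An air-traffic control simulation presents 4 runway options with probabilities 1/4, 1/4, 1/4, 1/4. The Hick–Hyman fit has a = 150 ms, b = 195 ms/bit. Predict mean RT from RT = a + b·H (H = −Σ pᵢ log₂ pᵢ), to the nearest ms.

540 ms

H = −Σ pᵢ log₂ pᵢ = 0.25·2 + 0.25·2 + 0.25·2 + 0.25·2 = 2.000 bits.
RT = 150 + 195 × 2.000 = 540.00 ms.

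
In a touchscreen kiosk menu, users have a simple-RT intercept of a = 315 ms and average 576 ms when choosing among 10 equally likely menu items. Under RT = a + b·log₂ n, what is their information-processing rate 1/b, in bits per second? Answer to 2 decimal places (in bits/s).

b = (576 − 315)/log₂ 10 = 261/3.3219 = 78.569 ms per bit = 0.07857 s/bit; the reciprocal is 12.728 bits/s.

12.73 bits/s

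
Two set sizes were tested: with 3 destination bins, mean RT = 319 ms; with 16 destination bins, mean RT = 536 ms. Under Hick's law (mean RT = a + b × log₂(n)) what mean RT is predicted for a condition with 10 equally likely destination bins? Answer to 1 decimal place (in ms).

Fit slope and intercept:
  b = (536 − 319) / (log₂ 16 − log₂ 3) = 217 / (4 − 1.5850) = 89.854 ms/bit
  a = 319 − 89.854 × 1.5850 = 176.585 ms
Then RT(10) = 176.585 + 89.854 × log₂ 10 = 176.585 + 89.854 × 3.3219 ≈ 475.073 ms.

475.1 ms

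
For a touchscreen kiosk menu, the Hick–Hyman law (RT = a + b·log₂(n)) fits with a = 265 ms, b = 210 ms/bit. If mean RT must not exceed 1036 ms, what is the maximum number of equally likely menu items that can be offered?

12

Set 265 + 210·log₂ n ≤ 1036 → log₂ n ≤ (1036 − 265)/210 = 3.6714.
So n ≤ 2^3.6714 = 12.741; the largest integer n is 12.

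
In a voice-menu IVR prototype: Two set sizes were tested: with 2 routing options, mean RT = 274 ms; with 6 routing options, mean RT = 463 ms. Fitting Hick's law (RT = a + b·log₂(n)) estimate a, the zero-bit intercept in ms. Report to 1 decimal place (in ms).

154.8 ms

Slope: b = (463 − 274) / (log₂ 6 − log₂ 2) = 189/1.5850 = 119.246 ms/bit.
a = RT₁ − b·log₂ n₁ = 274 − 119.246 × 1 = 154.754 ms.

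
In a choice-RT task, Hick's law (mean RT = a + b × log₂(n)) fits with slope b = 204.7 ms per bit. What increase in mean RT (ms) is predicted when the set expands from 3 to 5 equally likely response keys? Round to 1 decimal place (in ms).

150.9 ms

ΔRT = (a + b log₂ n₂) − (a + b log₂ n₁) = b·(log₂ n₂ − log₂ n₁).
log₂(5) − log₂(3) = 2.3219 − 1.5850 = 0.7370.
ΔRT = 204.7 × 0.7370 = 150.857 ms.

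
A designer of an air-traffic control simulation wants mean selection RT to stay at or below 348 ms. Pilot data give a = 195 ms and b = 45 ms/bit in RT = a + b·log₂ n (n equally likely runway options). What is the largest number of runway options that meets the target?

10

45·log₂ n ≤ 348 − 195 = 153, giving log₂ n ≤ 3.4000 and n ≤ 10.556. The largest whole number is 10.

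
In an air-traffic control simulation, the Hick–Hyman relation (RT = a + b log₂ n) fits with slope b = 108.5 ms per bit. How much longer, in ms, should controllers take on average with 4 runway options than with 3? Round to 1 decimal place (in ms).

45.0 ms

ΔRT = (a + b log₂ n₂) − (a + b log₂ n₁) = b·(log₂ n₂ − log₂ n₁).
log₂(4) − log₂(3) = 2 − 1.5850 = 0.4150.
ΔRT = 108.5 × 0.4150 = 45.032 ms.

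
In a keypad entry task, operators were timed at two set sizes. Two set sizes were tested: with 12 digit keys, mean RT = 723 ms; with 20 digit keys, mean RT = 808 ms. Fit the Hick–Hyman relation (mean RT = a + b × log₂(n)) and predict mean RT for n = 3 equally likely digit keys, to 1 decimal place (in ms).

492.3 ms

Fit slope and intercept:
  b = (808 − 723) / (log₂ 20 − log₂ 12) = 85 / (4.3219 − 3.5850) = 115.338 ms/bit
  a = 723 − 115.338 × 3.5850 = 309.518 ms
Then RT(3) = 309.518 + 115.338 × log₂ 3 = 309.518 + 115.338 × 1.5850 ≈ 492.324 ms.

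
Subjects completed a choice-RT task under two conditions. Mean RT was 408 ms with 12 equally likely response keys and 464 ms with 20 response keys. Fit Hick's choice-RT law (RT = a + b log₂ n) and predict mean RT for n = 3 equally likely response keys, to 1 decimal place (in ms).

256.0 ms

Solve the two-equation system in a and b:
  b = (464 − 408) / (log₂ 20 − log₂ 12) = 56 / (4.3219 − 3.5850) = 75.987 ms/bit
  a = 408 − 75.987 × 3.5850 = 135.589 ms
Then RT(3) = 135.589 + 75.987 × log₂ 3 = 135.589 + 75.987 × 1.5850 ≈ 256.025 ms.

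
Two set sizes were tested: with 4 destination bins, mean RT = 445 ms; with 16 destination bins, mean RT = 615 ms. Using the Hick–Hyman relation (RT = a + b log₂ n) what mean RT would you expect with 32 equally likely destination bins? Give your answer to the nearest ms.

Fit slope and intercept:
  b = (615 − 445) / (log₂ 16 − log₂ 4) = 170 / (4 − 2) = 85 ms/bit
  a = 445 − 85 × 2 = 275 ms
Then RT(32) = 275 + 85 × log₂ 32 = 275 + 85 × 5 ≈ 700.000 ms.

700 ms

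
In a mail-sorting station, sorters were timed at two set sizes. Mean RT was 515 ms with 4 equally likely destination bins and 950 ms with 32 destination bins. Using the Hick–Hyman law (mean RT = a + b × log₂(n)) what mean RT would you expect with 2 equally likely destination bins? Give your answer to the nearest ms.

370 ms

Solve the two-equation system in a and b:
  b = (950 − 515) / (log₂ 32 − log₂ 4) = 435 / (5 − 2) = 145 ms/bit
  a = 515 − 145 × 2 = 225 ms
Then RT(2) = 225 + 145 × log₂ 2 = 225 + 145 × 1 ≈ 370.000 ms.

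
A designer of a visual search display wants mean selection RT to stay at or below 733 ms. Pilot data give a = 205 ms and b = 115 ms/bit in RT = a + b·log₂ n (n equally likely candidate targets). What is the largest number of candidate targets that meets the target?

24

115·log₂ n ≤ 733 − 205 = 528, giving log₂ n ≤ 4.5913 and n ≤ 24.106. The largest whole number is 24.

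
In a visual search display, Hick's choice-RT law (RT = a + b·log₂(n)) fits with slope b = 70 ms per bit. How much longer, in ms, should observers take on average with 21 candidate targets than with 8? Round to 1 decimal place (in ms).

Only the slope matters, since a is common to both: ΔRT = b·log₂(n₂/n₁).
log₂(21) − log₂(8) = 4.3923 − 3 = 1.3923.
ΔRT = 70 × 1.3923 = 97.462 ms.

97.5 ms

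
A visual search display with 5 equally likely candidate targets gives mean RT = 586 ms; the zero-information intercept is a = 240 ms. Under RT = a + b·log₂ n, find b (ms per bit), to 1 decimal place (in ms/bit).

b = (586 − 240) / log₂(5) = 346 / 2.3219 = 149.014 ms/bit.

149.0 ms/bit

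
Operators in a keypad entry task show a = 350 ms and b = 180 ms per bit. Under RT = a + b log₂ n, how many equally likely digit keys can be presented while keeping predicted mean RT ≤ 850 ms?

6

Information budget: (850 − 350)/180 = 2.7778 bits, so n ≤ 2^2.7778 = 6.858 → at most 6.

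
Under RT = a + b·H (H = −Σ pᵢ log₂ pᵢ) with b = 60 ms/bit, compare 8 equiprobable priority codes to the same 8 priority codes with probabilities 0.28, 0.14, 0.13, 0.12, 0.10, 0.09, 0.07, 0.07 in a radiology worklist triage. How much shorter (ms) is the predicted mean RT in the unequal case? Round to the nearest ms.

Equiprobable entropy H₀ = log₂ 8 = 3.0000 bits.
Skewed entropy H = −Σ pᵢ log₂ pᵢ = 2.8430 bits.
ΔRT = b·(H₀ − H) = 60 × 0.1570 = 9.42 ms.

9 ms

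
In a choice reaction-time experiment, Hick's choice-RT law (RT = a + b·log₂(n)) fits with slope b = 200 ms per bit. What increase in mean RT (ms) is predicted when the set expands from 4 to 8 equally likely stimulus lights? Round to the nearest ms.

200 ms

ΔRT = (a + b log₂ n₂) − (a + b log₂ n₁) = b·(log₂ n₂ − log₂ n₁).
log₂(8) − log₂(4) = log₂(8/4) = log₂(2) = 1.
ΔRT = 200 × 1.0000 = 200.000 ms.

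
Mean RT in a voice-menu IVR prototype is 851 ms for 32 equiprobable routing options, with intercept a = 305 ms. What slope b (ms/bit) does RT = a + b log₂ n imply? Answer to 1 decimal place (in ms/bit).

log₂(32) = 5 bits.
b = (RT − a)/log₂ n = (851 − 305) / 5 = 109.200 ms/bit.

109.2 ms/bit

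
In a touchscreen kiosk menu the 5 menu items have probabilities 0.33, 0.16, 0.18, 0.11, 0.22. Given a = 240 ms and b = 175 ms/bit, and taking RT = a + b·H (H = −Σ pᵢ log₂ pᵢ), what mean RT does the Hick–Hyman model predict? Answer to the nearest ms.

Entropy contributions −pᵢ log₂ pᵢ: 0.5278, 0.4230, 0.4453, 0.3503, 0.4806; sum H = 2.2270 bits.
RT = a + bH = 240 + 175·2.2270 = 629.73 ms.

630 ms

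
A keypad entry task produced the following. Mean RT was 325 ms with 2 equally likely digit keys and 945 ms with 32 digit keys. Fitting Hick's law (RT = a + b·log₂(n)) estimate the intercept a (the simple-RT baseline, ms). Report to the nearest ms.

170 ms

The slope on a log₂ axis is (945 − 325) / (5 − 1) = 155 ms/bit.
Intercept: a = 325 − 155·log₂(2) = 170.000 ms.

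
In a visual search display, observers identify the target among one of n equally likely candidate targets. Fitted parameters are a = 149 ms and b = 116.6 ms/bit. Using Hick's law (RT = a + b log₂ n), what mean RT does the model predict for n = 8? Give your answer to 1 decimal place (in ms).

log₂(8) = 3 bits, so RT = 149 + 116.6 × 3 ≈ 498.800 ms.

498.8 ms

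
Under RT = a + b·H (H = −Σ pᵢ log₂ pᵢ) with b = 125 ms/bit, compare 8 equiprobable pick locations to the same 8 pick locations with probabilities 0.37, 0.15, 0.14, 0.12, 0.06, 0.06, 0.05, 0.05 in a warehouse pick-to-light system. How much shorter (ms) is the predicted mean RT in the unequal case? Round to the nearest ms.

47 ms

The RT saving is b·ΔH. Equiprobable H₀ = log₂(8) = 3.0000 bits; with the given probabilities H = 2.6247 bits.
b·(H₀ − H) = 125 × (3.0000 − 2.6247) = 46.91 ms.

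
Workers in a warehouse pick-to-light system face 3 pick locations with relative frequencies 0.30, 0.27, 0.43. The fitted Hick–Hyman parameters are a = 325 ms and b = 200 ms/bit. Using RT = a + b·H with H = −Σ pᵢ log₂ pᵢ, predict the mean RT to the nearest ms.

Entropy contributions −pᵢ log₂ pᵢ: 0.5211, 0.5100, 0.5236; sum H = 1.5547 bits.
RT = a + bH = 325 + 200·1.5547 = 635.94 ms.

636 ms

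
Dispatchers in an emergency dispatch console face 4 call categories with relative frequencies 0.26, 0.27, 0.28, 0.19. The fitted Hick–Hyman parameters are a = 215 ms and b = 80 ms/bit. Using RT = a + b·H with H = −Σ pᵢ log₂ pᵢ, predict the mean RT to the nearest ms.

374 ms

H = 0.26·log₂(1/0.26) + 0.27·log₂(1/0.27) + 0.28·log₂(1/0.28) + 0.19·log₂(1/0.19) = 1.9848 bits.
RT = 215 + 80 × 1.9848 = 373.78 ms.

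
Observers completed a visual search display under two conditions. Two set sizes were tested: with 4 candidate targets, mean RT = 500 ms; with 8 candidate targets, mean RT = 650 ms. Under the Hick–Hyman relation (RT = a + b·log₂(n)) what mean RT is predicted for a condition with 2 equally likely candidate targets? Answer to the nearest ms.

350 ms

With log₂ n on the abscissa the relation is linear; from the two conditions:
  b = (650 − 500) / (log₂ 8 − log₂ 4) = 150 / (3 − 2) = 150 ms/bit
  a = 500 − 150 × 2 = 200 ms
Then RT(2) = 200 + 150 × log₂ 2 = 200 + 150 × 1 ≈ 350.000 ms.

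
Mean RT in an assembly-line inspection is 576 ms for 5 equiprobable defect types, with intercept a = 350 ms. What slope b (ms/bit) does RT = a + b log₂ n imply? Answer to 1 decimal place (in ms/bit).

97.3 ms/bit

log₂(5) = 2.3219 bits.
b = (RT − a)/log₂ n = (576 − 350) / 2.3219 = 97.333 ms/bit.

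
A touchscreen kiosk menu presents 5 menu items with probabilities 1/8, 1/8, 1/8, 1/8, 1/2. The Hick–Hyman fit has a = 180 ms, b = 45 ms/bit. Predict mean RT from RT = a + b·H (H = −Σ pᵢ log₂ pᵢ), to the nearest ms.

270 ms

Each term −pᵢ log₂ pᵢ: 0.125·3 + 0.125·3 + 0.125·3 + 0.125·3 + 0.5·1; summed, H = 2.000 bits.
Mean RT = a + bH = 180 + 45·2.000 = 270.00 ms.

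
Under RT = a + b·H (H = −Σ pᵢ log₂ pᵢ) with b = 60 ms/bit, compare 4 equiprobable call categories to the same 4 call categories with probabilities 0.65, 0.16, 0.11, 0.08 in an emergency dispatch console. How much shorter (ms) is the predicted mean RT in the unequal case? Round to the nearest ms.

32 ms

Equiprobable entropy H₀ = log₂ 4 = 2.0000 bits.
Skewed entropy H = −Σ pᵢ log₂ pᵢ = 1.4688 bits.
ΔRT = b·(H₀ − H) = 60 × 0.5312 = 31.87 ms.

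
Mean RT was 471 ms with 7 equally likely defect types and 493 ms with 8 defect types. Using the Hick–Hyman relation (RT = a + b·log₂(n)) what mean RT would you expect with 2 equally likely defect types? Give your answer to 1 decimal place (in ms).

RT is linear in log₂ n, so two points fix the line:
  b = (493 − 471) / (log₂ 8 − log₂ 7) = 22 / (3 − 2.8074) = 114.200 ms/bit
  a = 471 − 114.200 × 2.8074 = 150.401 ms
Then RT(2) = 150.401 + 114.200 × log₂ 2 = 150.401 + 114.200 × 1 ≈ 264.601 ms.

264.6 ms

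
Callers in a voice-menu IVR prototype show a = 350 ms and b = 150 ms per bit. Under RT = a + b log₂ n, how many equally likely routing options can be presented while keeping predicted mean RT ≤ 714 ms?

5

150·log₂ n ≤ 714 − 350 = 364, giving log₂ n ≤ 2.4267 and n ≤ 5.376. The largest whole number is 5.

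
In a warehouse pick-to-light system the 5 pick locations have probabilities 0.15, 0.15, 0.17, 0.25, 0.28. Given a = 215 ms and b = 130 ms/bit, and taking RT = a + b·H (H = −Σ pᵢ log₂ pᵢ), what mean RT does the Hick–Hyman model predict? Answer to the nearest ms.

510 ms

H = 0.15·log₂(1/0.15) + 0.15·log₂(1/0.15) + 0.17·log₂(1/0.17) + 0.25·log₂(1/0.25) + 0.28·log₂(1/0.28) = 2.2699 bits.
RT = 215 + 130 × 2.2699 = 510.09 ms.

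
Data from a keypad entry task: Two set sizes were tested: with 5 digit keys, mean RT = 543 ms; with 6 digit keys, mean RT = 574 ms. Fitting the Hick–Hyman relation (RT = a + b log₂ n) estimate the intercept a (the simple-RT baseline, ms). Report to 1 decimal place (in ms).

269.3 ms

The slope on a log₂ axis is (574 − 543) / (2.5850 − 2.3219) = 117.855 ms/bit.
a = RT₁ − b·log₂ n₁ = 543 − 117.855 × 2.3219 = 269.348 ms.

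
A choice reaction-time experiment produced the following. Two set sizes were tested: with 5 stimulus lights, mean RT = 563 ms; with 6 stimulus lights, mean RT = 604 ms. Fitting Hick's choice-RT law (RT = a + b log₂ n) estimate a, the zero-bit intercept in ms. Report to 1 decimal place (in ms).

201.1 ms

b = (RT₂ − RT₁)/(log₂ n₂ − log₂ n₁) = (604 − 563)/(2.5850 − 2.3219) = 155.873 ms/bit.
a = RT₁ − b·log₂ n₁ = 563 − 155.873 × 2.3219 = 201.074 ms.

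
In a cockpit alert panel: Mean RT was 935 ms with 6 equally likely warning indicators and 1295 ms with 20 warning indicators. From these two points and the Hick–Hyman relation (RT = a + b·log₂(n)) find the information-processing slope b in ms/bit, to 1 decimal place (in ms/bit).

207.3 ms/bit

The slope on a log₂ axis is (1295 − 935) / (4.3219 − 2.5850) = 207.258 ms/bit.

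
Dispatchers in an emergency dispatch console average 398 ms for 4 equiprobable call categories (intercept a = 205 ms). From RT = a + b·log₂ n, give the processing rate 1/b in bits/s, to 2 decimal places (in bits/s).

10.36 bits/s

Choice component = 398 − 205 = 193 ms over log₂(4) = 2 bits.
b = 193 / 2 = 96.500 ms/bit, so 1/b = 10.363 bits/s.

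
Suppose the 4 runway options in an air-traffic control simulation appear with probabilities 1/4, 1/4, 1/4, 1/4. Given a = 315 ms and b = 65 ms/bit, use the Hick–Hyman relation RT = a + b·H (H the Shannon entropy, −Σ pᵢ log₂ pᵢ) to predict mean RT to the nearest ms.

445 ms

H = −Σ pᵢ log₂ pᵢ = 0.25·2 + 0.25·2 + 0.25·2 + 0.25·2 = 2.000 bits.
RT = 315 + 65 × 2.000 = 445.00 ms.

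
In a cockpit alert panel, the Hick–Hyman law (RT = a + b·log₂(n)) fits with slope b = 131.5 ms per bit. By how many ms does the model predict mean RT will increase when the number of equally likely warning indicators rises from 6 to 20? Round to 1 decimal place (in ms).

228.4 ms

Only the slope matters, since a is common to both: ΔRT = b·log₂(n₂/n₁).
log₂(20) − log₂(6) = 4.3219 − 2.5850 = 1.7370.
ΔRT = 131.5 × 1.7370 = 228.411 ms.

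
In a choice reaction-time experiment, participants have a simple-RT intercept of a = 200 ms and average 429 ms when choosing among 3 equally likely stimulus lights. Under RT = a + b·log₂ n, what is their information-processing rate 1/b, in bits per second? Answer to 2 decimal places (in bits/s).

b = (429 − 200)/log₂ 3 = 229/1.5850 = 144.483 ms per bit = 0.14448 s/bit; the reciprocal is 6.921 bits/s.

6.92 bits/s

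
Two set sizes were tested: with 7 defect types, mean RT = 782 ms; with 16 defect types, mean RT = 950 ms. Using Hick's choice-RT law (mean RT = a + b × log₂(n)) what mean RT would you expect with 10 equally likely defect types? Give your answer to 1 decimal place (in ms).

854.5 ms

With log₂ n on the abscissa the relation is linear; from the two conditions:
  b = (950 − 782) / (log₂ 16 − log₂ 7) = 168 / (4 − 2.8074) = 140.863 ms/bit
  a = 782 − 140.863 × 2.8074 = 386.547 ms
Then RT(10) = 386.547 + 140.863 × log₂ 10 = 386.547 + 140.863 × 3.3219 ≈ 854.485 ms.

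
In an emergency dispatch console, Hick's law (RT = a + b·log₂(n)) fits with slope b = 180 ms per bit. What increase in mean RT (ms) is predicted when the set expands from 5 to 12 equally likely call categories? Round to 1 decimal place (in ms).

The intercept a cancels: ΔRT = b·(log₂ n₂ − log₂ n₁) = b·log₂(n₂/n₁).
log₂(12) − log₂(5) = 3.5850 − 2.3219 = 1.2630.
ΔRT = 180 × 1.2630 = 227.346 ms.

227.3 ms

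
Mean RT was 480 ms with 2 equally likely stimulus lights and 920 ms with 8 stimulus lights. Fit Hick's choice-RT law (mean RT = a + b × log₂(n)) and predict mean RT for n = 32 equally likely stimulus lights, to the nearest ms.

Fit slope and intercept:
  b = (920 − 480) / (log₂ 8 − log₂ 2) = 440 / (3 − 1) = 220 ms/bit
  a = 480 − 220 × 1 = 260 ms
Then RT(32) = 260 + 220 × log₂ 32 = 260 + 220 × 5 ≈ 1360.000 ms.

1360 ms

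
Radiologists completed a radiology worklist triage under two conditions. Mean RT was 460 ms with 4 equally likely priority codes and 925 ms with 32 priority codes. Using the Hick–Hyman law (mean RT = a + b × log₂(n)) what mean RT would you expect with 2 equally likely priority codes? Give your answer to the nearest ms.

With log₂ n on the abscissa the relation is linear; from the two conditions:
  b = (925 − 460) / (log₂ 32 − log₂ 4) = 465 / (5 − 2) = 155 ms/bit
  a = 460 − 155 × 2 = 150 ms
Then RT(2) = 150 + 155 × log₂ 2 = 150 + 155 × 1 ≈ 305.000 ms.

305 ms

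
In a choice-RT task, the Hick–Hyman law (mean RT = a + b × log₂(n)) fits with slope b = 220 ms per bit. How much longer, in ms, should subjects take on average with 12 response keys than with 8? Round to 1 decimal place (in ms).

128.7 ms

ΔRT = (a + b log₂ n₂) − (a + b log₂ n₁) = b·(log₂ n₂ − log₂ n₁).
log₂(12) − log₂(8) = 3.5850 − 3 = 0.5850.
ΔRT = 220 × 0.5850 = 128.692 ms.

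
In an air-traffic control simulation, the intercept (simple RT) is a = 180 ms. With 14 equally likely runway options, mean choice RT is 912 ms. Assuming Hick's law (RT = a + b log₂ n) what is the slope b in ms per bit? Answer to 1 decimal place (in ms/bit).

14 alternatives carry log₂ 14 = 3.8074 bits; the choice cost is 912 − 180 = 732 ms, so b = 732/3.8074 = 192.259 ms/bit.

192.3 ms/bit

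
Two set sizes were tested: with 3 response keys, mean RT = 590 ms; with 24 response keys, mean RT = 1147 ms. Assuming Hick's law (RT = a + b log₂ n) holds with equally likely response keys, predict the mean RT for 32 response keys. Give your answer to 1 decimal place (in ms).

1224.1 ms

Fit slope and intercept:
  b = (1147 − 590) / (log₂ 24 − log₂ 3) = 557 / (4.5850 − 1.5850) = 185.667 ms/bit
  a = 590 − 185.667 × 1.5850 = 295.725 ms
Then RT(32) = 295.725 + 185.667 × log₂ 32 = 295.725 + 185.667 × 5 ≈ 1224.059 ms.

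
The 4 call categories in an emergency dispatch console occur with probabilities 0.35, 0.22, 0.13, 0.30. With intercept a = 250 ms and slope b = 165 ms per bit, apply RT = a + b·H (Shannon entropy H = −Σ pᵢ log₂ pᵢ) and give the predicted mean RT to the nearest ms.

566 ms

H = 0.35·log₂(1/0.35) + 0.22·log₂(1/0.22) + 0.13·log₂(1/0.13) + 0.30·log₂(1/0.30) = 1.9144 bits.
RT = 250 + 165 × 1.9144 = 565.88 ms.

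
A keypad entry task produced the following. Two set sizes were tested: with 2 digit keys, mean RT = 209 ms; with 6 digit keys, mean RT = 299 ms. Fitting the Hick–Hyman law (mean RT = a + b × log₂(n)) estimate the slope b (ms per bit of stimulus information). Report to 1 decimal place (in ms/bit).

b = (RT₂ − RT₁)/(log₂ n₂ − log₂ n₁) = (299 − 209)/(2.5850 − 1) = 56.784 ms/bit.

56.8 ms/bit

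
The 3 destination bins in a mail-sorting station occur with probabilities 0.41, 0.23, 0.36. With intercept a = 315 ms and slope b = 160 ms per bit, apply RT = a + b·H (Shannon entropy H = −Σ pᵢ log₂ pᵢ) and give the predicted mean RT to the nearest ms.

Entropy contributions −pᵢ log₂ pᵢ: 0.5274, 0.4877, 0.5306; sum H = 1.5457 bits.
RT = a + bH = 315 + 160·1.5457 = 562.31 ms.

562 ms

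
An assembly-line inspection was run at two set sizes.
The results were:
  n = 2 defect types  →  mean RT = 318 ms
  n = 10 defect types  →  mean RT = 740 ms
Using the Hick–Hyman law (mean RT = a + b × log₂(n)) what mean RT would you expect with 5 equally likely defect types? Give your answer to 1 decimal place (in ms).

558.3 ms

RT is linear in log₂ n, so two points fix the line:
  b = (740 − 318) / (log₂ 10 − log₂ 2) = 422 / (3.3219 − 1) = 181.746 ms/bit
  a = 318 − 181.746 × 1 = 136.254 ms
Then RT(5) = 136.254 + 181.746 × log₂ 5 = 136.254 + 181.746 × 2.3219 ≈ 558.254 ms.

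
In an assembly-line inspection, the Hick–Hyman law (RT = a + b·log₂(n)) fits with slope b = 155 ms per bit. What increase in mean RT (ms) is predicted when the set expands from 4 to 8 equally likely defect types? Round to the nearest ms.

ΔRT = (a + b log₂ n₂) − (a + b log₂ n₁) = b·(log₂ n₂ − log₂ n₁).
log₂(8) − log₂(4) = log₂(8/4) = log₂(2) = 1.
ΔRT = 155 × 1.0000 = 155.000 ms.

155 ms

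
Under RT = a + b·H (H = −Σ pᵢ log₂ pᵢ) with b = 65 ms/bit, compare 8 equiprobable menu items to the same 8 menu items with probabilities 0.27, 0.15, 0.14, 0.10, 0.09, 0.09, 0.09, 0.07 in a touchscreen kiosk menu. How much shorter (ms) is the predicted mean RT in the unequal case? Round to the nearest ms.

9 ms

Equiprobable entropy H₀ = log₂ 8 = 3.0000 bits.
Skewed entropy H = −Σ pᵢ log₂ pᵢ = 2.8564 bits.
ΔRT = b·(H₀ − H) = 65 × 0.1436 = 9.33 ms.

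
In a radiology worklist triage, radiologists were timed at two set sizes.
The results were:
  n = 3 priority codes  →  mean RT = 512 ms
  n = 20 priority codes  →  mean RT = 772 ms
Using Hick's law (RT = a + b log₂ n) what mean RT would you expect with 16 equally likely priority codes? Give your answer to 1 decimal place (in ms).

Solve the two-equation system in a and b:
  b = (772 − 512) / (log₂ 20 − log₂ 3) = 260 / (4.3219 − 1.5850) = 94.996 ms/bit
  a = 512 − 94.996 × 1.5850 = 361.435 ms
Then RT(16) = 361.435 + 94.996 × log₂ 16 = 361.435 + 94.996 × 4 ≈ 741.418 ms.

741.4 ms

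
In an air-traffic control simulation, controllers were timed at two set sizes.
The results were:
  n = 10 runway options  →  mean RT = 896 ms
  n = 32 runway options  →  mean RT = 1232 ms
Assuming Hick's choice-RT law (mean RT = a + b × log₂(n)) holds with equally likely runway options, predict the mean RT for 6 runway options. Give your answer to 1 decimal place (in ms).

RT is linear in log₂ n, so two points fix the line:
  b = (1232 − 896) / (log₂ 32 − log₂ 10) = 336 / (5 − 3.3219) = 200.230 ms/bit
  a = 896 − 200.230 × 3.3219 = 230.851 ms
Then RT(6) = 230.851 + 200.230 × log₂ 6 = 230.851 + 200.230 × 2.5850 ≈ 748.438 ms.

748.4 ms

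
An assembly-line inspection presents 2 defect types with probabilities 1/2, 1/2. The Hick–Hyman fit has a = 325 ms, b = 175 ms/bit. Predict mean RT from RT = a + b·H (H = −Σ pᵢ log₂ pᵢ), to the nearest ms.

500 ms

Each term −pᵢ log₂ pᵢ: 0.5·1 + 0.5·1; summed, H = 1.000 bits.
Mean RT = a + bH = 325 + 175·1.000 = 500.00 ms.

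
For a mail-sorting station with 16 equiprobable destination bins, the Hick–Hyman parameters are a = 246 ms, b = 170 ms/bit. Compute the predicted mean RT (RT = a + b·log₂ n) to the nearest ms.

log₂(16) = 4 bits, so RT = 246 + 170 × 4 ≈ 926.000 ms.

926 ms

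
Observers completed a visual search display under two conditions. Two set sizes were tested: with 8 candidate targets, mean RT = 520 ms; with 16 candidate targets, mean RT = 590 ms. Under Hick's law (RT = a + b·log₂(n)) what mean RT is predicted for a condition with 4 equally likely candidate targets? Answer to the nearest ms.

450 ms

Solve the two-equation system in a and b:
  b = (590 − 520) / (log₂ 16 − log₂ 8) = 70 / (4 − 3) = 70 ms/bit
  a = 520 − 70 × 3 = 310 ms
Then RT(4) = 310 + 70 × log₂ 4 = 310 + 70 × 2 ≈ 450.000 ms.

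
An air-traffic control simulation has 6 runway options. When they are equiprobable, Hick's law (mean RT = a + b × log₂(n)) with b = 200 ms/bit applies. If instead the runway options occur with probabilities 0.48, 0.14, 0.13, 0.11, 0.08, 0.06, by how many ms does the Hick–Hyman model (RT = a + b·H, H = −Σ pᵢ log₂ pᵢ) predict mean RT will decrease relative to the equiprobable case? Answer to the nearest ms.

The RT saving is b·ΔH. Equiprobable H₀ = log₂(6) = 2.5850 bits; with the given probabilities H = 2.1734 bits.
b·(H₀ − H) = 200 × (2.5850 − 2.1734) = 82.32 ms.

82 ms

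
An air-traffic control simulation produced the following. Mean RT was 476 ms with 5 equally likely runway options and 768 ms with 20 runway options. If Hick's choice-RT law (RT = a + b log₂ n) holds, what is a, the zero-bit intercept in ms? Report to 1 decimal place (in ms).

137.0 ms

b = (RT₂ − RT₁)/(log₂ n₂ − log₂ n₁) = (768 − 476)/(4.3219 − 2.3219) = 146.000 ms/bit.
a = RT₁ − b·log₂ n₁ = 476 − 146.000 × 2.3219 = 136.998 ms.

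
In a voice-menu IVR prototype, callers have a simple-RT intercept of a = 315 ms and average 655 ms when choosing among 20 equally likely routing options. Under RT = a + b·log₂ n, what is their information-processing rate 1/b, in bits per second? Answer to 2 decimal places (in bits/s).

12.71 bits/s

Choice component = 655 − 315 = 340 ms over log₂(20) = 4.3219 bits.
b = 340 / 4.3219 = 78.669 ms/bit, so 1/b = 12.712 bits/s.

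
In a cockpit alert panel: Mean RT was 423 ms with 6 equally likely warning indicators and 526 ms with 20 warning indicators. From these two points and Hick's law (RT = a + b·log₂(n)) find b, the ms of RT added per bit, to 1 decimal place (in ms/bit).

59.3 ms/bit

Slope: b = (526 − 423) / (log₂ 20 − log₂ 6) = 103/1.7370 = 59.299 ms/bit.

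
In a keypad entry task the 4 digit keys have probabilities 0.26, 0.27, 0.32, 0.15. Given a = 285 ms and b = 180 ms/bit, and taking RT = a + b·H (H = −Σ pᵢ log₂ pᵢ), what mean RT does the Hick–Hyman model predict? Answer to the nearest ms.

H = 0.26·log₂(1/0.26) + 0.27·log₂(1/0.27) + 0.32·log₂(1/0.32) + 0.15·log₂(1/0.15) = 1.9519 bits.
RT = 285 + 180 × 1.9519 = 636.34 ms.

636 ms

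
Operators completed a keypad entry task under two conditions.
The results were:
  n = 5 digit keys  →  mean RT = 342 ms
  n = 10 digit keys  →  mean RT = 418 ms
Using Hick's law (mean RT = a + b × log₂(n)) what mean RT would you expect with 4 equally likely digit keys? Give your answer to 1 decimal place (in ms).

317.5 ms

With log₂ n on the abscissa the relation is linear; from the two conditions:
  b = (418 − 342) / (log₂ 10 − log₂ 5) = 76 / (3.3219 − 2.3219) = 76.000 ms/bit
  a = 342 − 76.000 × 2.3219 = 165.533 ms
Then RT(4) = 165.533 + 76.000 × log₂ 4 = 165.533 + 76.000 × 2 ≈ 317.533 ms.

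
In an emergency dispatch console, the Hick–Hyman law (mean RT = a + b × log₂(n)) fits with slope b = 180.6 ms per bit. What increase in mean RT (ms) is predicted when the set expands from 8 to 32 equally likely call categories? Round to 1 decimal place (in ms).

361.2 ms

Only the slope matters, since a is common to both: ΔRT = b·log₂(n₂/n₁).
log₂(32) − log₂(8) = log₂(32/8) = log₂(4) = 2.
ΔRT = 180.6 × 2.0000 = 361.200 ms.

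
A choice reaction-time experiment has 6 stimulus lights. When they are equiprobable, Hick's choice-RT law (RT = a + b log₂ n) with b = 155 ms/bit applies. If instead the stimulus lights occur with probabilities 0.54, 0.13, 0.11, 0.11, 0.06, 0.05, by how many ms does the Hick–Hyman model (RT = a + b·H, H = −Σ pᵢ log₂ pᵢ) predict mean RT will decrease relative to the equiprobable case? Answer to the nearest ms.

The RT saving is b·ΔH. Equiprobable H₀ = log₂(6) = 2.5850 bits; with the given probabilities H = 2.0229 bits.
b·(H₀ − H) = 155 × (2.5850 − 2.0229) = 87.12 ms.

87 ms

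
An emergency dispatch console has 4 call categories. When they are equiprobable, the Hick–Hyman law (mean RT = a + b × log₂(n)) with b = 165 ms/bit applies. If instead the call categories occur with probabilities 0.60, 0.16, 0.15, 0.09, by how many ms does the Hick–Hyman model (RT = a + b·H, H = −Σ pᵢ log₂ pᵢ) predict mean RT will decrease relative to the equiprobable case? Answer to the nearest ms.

The RT saving is b·ΔH. Equiprobable H₀ = log₂(4) = 2.0000 bits; with the given probabilities H = 1.5884 bits.
b·(H₀ − H) = 165 × (2.0000 − 1.5884) = 67.91 ms.

68 ms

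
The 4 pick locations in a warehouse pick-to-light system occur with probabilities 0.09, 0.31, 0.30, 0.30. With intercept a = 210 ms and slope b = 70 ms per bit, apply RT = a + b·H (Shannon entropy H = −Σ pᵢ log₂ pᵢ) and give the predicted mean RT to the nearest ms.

H = 0.09·log₂(1/0.09) + 0.31·log₂(1/0.31) + 0.30·log₂(1/0.30) + 0.30·log₂(1/0.30) = 1.8786 bits.
RT = 210 + 70 × 1.8786 = 341.50 ms.

342 ms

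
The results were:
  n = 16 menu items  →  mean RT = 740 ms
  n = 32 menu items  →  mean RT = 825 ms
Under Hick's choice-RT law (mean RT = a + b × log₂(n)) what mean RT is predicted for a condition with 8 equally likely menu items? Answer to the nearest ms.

Fit slope and intercept:
  b = (825 − 740) / (log₂ 32 − log₂ 16) = 85 / (5 − 4) = 85 ms/bit
  a = 740 − 85 × 4 = 400 ms
Then RT(8) = 400 + 85 × log₂ 8 = 400 + 85 × 3 ≈ 655.000 ms.

655 ms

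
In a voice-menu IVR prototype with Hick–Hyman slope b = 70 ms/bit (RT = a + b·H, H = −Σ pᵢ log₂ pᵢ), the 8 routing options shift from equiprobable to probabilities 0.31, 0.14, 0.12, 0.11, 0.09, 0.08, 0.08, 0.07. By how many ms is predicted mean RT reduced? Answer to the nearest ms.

Equiprobable entropy H₀ = log₂ 8 = 3.0000 bits.
Skewed entropy H = −Σ pᵢ log₂ pᵢ = 2.8025 bits.
ΔRT = b·(H₀ − H) = 70 × 0.1975 = 13.83 ms.

14 ms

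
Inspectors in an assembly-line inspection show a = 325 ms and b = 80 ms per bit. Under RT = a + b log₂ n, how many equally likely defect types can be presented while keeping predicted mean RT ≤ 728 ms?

Information budget: (728 − 325)/80 = 5.0375 bits, so n ≤ 2^5.0375 = 32.843 → at most 32.

32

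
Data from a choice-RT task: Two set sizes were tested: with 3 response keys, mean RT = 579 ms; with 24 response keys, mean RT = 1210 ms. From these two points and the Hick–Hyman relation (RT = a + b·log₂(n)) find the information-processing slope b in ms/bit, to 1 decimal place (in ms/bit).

Slope: b = (1210 − 579) / (log₂ 24 − log₂ 3) = 631/3.0000 = 210.333 ms/bit.

210.3 ms/bit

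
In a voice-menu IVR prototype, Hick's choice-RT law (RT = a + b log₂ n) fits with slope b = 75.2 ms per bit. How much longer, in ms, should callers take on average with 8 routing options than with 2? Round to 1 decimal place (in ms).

Only the slope matters, since a is common to both: ΔRT = b·log₂(n₂/n₁).
log₂(8) − log₂(2) = log₂(8/2) = log₂(4) = 2.
ΔRT = 75.2 × 2.0000 = 150.400 ms.

150.4 ms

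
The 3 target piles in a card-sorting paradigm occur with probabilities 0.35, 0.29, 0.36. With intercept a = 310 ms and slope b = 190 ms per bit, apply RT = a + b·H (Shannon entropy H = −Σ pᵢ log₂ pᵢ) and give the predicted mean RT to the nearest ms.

Entropy contributions −pᵢ log₂ pᵢ: 0.5301, 0.5179, 0.5306; sum H = 1.5786 bits.
RT = a + bH = 310 + 190·1.5786 = 609.94 ms.

610 ms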